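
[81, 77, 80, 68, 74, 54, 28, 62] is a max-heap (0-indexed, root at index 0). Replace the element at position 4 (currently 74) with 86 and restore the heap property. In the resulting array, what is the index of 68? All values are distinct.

3

set index 4 from 74 to 86 → [81, 77, 80, 68, 86, 54, 28, 62]
86 > parent 77 at index 1, swap → [81, 86, 80, 68, 77, 54, 28, 62]
86 > parent 81 at index 0, swap → [86, 81, 80, 68, 77, 54, 28, 62]
resulting array: [86, 81, 80, 68, 77, 54, 28, 62]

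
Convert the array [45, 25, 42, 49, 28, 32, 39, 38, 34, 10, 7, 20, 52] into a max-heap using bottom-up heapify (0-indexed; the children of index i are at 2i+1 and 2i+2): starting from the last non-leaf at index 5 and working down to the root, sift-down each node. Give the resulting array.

[52, 49, 45, 38, 28, 42, 39, 25, 34, 10, 7, 20, 32]

sift down from index 5:
  32 vs larger child 52 at index 12, swap → [45, 25, 42, 49, 28, 52, 39, 38, 34, 10, 7, 20, 32]
sift down from index 4: already satisfies heap property
sift down from index 3: already satisfies heap property
sift down from index 2:
  42 vs larger child 52 at index 5, swap → [45, 25, 52, 49, 28, 42, 39, 38, 34, 10, 7, 20, 32]
sift down from index 1:
  25 vs larger child 49 at index 3, swap → [45, 49, 52, 25, 28, 42, 39, 38, 34, 10, 7, 20, 32]
  25 vs larger child 38 at index 7, swap → [45, 49, 52, 38, 28, 42, 39, 25, 34, 10, 7, 20, 32]
sift down from index 0:
  45 vs larger child 52 at index 2, swap → [52, 49, 45, 38, 28, 42, 39, 25, 34, 10, 7, 20, 32]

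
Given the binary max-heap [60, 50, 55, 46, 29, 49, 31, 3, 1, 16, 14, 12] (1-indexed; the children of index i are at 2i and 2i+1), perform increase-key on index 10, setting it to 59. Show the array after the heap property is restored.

set index 10 from 16 to 59 → [60, 50, 55, 46, 29, 49, 31, 3, 1, 59, 14, 12]
59 > parent 29 at index 5, swap → [60, 50, 55, 46, 59, 49, 31, 3, 1, 29, 14, 12]
59 > parent 50 at index 2, swap → [60, 59, 55, 46, 50, 49, 31, 3, 1, 29, 14, 12]

[60, 59, 55, 46, 50, 49, 31, 3, 1, 29, 14, 12]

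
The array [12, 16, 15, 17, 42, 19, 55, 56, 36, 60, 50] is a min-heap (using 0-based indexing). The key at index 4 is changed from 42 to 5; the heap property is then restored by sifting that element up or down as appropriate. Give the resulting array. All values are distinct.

[5, 12, 15, 17, 16, 19, 55, 56, 36, 60, 50]

set index 4 from 42 to 5 → [12, 16, 15, 17, 5, 19, 55, 56, 36, 60, 50]
5 < parent 16 at index 1, swap → [12, 5, 15, 17, 16, 19, 55, 56, 36, 60, 50]
5 < parent 12 at index 0, swap → [5, 12, 15, 17, 16, 19, 55, 56, 36, 60, 50]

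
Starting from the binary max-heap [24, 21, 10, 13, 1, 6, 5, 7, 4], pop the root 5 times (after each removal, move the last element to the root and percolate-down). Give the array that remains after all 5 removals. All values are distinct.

[6, 5, 1, 4]

extract-max #1 returns 24:
  remove root 24; move last element 4 to root → [4, 21, 10, 13, 1, 6, 5, 7]
  4 vs larger child 21 at index 1, swap → [21, 4, 10, 13, 1, 6, 5, 7]
  4 vs larger child 13 at index 3, swap → [21, 13, 10, 4, 1, 6, 5, 7]
  4 vs only child 7 at index 7, swap → [21, 13, 10, 7, 1, 6, 5, 4]
extract-max #2 returns 21:
  remove root 21; move last element 4 to root → [4, 13, 10, 7, 1, 6, 5]
  4 vs larger child 13 at index 1, swap → [13, 4, 10, 7, 1, 6, 5]
  4 vs larger child 7 at index 3, swap → [13, 7, 10, 4, 1, 6, 5]
extract-max #3 returns 13:
  remove root 13; move last element 5 to root → [5, 7, 10, 4, 1, 6]
  5 vs larger child 10 at index 2, swap → [10, 7, 5, 4, 1, 6]
  5 vs only child 6 at index 5, swap → [10, 7, 6, 4, 1, 5]
extract-max #4 returns 10:
  remove root 10; move last element 5 to root → [5, 7, 6, 4, 1]
  5 vs larger child 7 at index 1, swap → [7, 5, 6, 4, 1]
extract-max #5 returns 7:
  remove root 7; move last element 1 to root → [1, 5, 6, 4]
  1 vs larger child 6 at index 2, swap → [6, 5, 1, 4]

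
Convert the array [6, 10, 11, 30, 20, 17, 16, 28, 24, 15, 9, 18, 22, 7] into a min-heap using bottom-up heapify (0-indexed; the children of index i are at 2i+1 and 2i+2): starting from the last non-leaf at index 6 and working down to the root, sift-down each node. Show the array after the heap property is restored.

[6, 9, 7, 24, 10, 17, 11, 28, 30, 15, 20, 18, 22, 16]

sift down from index 6:
  16 vs only child 7 at index 13, swap → [6, 10, 11, 30, 20, 17, 7, 28, 24, 15, 9, 18, 22, 16]
sift down from index 5: already satisfies heap property
sift down from index 4:
  20 vs smaller child 9 at index 10, swap → [6, 10, 11, 30, 9, 17, 7, 28, 24, 15, 20, 18, 22, 16]
sift down from index 3:
  30 vs smaller child 24 at index 8, swap → [6, 10, 11, 24, 9, 17, 7, 28, 30, 15, 20, 18, 22, 16]
sift down from index 2:
  11 vs smaller child 7 at index 6, swap → [6, 10, 7, 24, 9, 17, 11, 28, 30, 15, 20, 18, 22, 16]
sift down from index 1:
  10 vs smaller child 9 at index 4, swap → [6, 9, 7, 24, 10, 17, 11, 28, 30, 15, 20, 18, 22, 16]
sift down from index 0: already satisfies heap property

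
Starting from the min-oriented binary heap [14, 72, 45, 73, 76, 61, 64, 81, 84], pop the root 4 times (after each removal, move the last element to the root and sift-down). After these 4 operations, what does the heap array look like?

[72, 73, 81, 84, 76]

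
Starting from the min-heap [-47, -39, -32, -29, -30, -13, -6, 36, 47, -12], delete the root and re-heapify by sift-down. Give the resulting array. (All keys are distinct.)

[-39, -30, -32, -29, -12, -13, -6, 36, 47]

remove root -47; move last element -12 to root → [-12, -39, -32, -29, -30, -13, -6, 36, 47]
-12 vs smaller child -39 at index 1, swap → [-39, -12, -32, -29, -30, -13, -6, 36, 47]
-12 vs smaller child -30 at index 4, swap → [-39, -30, -32, -29, -12, -13, -6, 36, 47]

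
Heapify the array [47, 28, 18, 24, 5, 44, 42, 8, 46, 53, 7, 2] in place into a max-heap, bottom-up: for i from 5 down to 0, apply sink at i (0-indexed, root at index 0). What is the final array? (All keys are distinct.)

sift down from index 5: already satisfies heap property
sift down from index 4:
  5 vs larger child 53 at index 9, swap → [47, 28, 18, 24, 53, 44, 42, 8, 46, 5, 7, 2]
sift down from index 3:
  24 vs larger child 46 at index 8, swap → [47, 28, 18, 46, 53, 44, 42, 8, 24, 5, 7, 2]
sift down from index 2:
  18 vs larger child 44 at index 5, swap → [47, 28, 44, 46, 53, 18, 42, 8, 24, 5, 7, 2]
sift down from index 1:
  28 vs larger child 53 at index 4, swap → [47, 53, 44, 46, 28, 18, 42, 8, 24, 5, 7, 2]
sift down from index 0:
  47 vs larger child 53 at index 1, swap → [53, 47, 44, 46, 28, 18, 42, 8, 24, 5, 7, 2]

[53, 47, 44, 46, 28, 18, 42, 8, 24, 5, 7, 2]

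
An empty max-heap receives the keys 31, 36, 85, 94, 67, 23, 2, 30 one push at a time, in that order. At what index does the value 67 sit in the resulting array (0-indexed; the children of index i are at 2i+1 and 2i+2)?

Insert 31:
  append 31 at index 0 → [31] (no swap needed)
Insert 36:
  append 36 at index 1 → [31, 36]
  36 > parent 31 at index 0, swap → [36, 31]
Insert 85:
  append 85 at index 2 → [36, 31, 85]
  85 > parent 36 at index 0, swap → [85, 31, 36]
Insert 94:
  append 94 at index 3 → [85, 31, 36, 94]
  94 > parent 31 at index 1, swap → [85, 94, 36, 31]
  94 > parent 85 at index 0, swap → [94, 85, 36, 31]
Insert 67:
  append 67 at index 4 → [94, 85, 36, 31, 67] (no swap needed)
Insert 23:
  append 23 at index 5 → [94, 85, 36, 31, 67, 23] (no swap needed)
Insert 2:
  append 2 at index 6 → [94, 85, 36, 31, 67, 23, 2] (no swap needed)
Insert 30:
  append 30 at index 7 → [94, 85, 36, 31, 67, 23, 2, 30] (no swap needed)
resulting array: [94, 85, 36, 31, 67, 23, 2, 30]

4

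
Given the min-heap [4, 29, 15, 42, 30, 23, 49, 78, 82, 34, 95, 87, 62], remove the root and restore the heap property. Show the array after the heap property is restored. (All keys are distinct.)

remove root 4; move last element 62 to root → [62, 29, 15, 42, 30, 23, 49, 78, 82, 34, 95, 87]
62 vs smaller child 15 at index 2, swap → [15, 29, 62, 42, 30, 23, 49, 78, 82, 34, 95, 87]
62 vs smaller child 23 at index 5, swap → [15, 29, 23, 42, 30, 62, 49, 78, 82, 34, 95, 87]

[15, 29, 23, 42, 30, 62, 49, 78, 82, 34, 95, 87]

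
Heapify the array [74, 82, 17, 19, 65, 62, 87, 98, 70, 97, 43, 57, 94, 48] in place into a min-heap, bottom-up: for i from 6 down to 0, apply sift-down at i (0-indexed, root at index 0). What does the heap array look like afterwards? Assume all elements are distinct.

sift down from index 6:
  87 vs only child 48 at index 13, swap → [74, 82, 17, 19, 65, 62, 48, 98, 70, 97, 43, 57, 94, 87]
sift down from index 5:
  62 vs smaller child 57 at index 11, swap → [74, 82, 17, 19, 65, 57, 48, 98, 70, 97, 43, 62, 94, 87]
sift down from index 4:
  65 vs smaller child 43 at index 10, swap → [74, 82, 17, 19, 43, 57, 48, 98, 70, 97, 65, 62, 94, 87]
sift down from index 3: already satisfies heap property
sift down from index 2: already satisfies heap property
sift down from index 1:
  82 vs smaller child 19 at index 3, swap → [74, 19, 17, 82, 43, 57, 48, 98, 70, 97, 65, 62, 94, 87]
  82 vs smaller child 70 at index 8, swap → [74, 19, 17, 70, 43, 57, 48, 98, 82, 97, 65, 62, 94, 87]
sift down from index 0:
  74 vs smaller child 17 at index 2, swap → [17, 19, 74, 70, 43, 57, 48, 98, 82, 97, 65, 62, 94, 87]
  74 vs smaller child 48 at index 6, swap → [17, 19, 48, 70, 43, 57, 74, 98, 82, 97, 65, 62, 94, 87]

[17, 19, 48, 70, 43, 57, 74, 98, 82, 97, 65, 62, 94, 87]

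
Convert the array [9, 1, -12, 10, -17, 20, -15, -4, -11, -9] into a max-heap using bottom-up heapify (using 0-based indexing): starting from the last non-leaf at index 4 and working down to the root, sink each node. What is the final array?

sift down from index 4:
  -17 vs only child -9 at index 9, swap → [9, 1, -12, 10, -9, 20, -15, -4, -11, -17]
sift down from index 3: already satisfies heap property
sift down from index 2:
  -12 vs larger child 20 at index 5, swap → [9, 1, 20, 10, -9, -12, -15, -4, -11, -17]
sift down from index 1:
  1 vs larger child 10 at index 3, swap → [9, 10, 20, 1, -9, -12, -15, -4, -11, -17]
sift down from index 0:
  9 vs larger child 20 at index 2, swap → [20, 10, 9, 1, -9, -12, -15, -4, -11, -17]

[20, 10, 9, 1, -9, -12, -15, -4, -11, -17]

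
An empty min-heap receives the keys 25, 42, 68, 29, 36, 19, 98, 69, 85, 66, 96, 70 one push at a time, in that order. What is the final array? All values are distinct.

[19, 29, 25, 42, 36, 68, 98, 69, 85, 66, 96, 70]

Insert 25:
  append 25 at index 0 → [25] (no swap needed)
Insert 42:
  append 42 at index 1 → [25, 42] (no swap needed)
Insert 68:
  append 68 at index 2 → [25, 42, 68] (no swap needed)
Insert 29:
  append 29 at index 3 → [25, 42, 68, 29]
  29 < parent 42 at index 1, swap → [25, 29, 68, 42]
Insert 36:
  append 36 at index 4 → [25, 29, 68, 42, 36] (no swap needed)
Insert 19:
  append 19 at index 5 → [25, 29, 68, 42, 36, 19]
  19 < parent 68 at index 2, swap → [25, 29, 19, 42, 36, 68]
  19 < parent 25 at index 0, swap → [19, 29, 25, 42, 36, 68]
Insert 98:
  append 98 at index 6 → [19, 29, 25, 42, 36, 68, 98] (no swap needed)
Insert 69:
  append 69 at index 7 → [19, 29, 25, 42, 36, 68, 98, 69] (no swap needed)
Insert 85:
  append 85 at index 8 → [19, 29, 25, 42, 36, 68, 98, 69, 85] (no swap needed)
Insert 66:
  append 66 at index 9 → [19, 29, 25, 42, 36, 68, 98, 69, 85, 66] (no swap needed)
Insert 96:
  append 96 at index 10 → [19, 29, 25, 42, 36, 68, 98, 69, 85, 66, 96] (no swap needed)
Insert 70:
  append 70 at index 11 → [19, 29, 25, 42, 36, 68, 98, 69, 85, 66, 96, 70] (no swap needed)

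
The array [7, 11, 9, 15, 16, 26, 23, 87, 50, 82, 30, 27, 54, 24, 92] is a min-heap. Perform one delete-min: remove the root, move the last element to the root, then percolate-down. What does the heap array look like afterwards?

remove root 7; move last element 92 to root → [92, 11, 9, 15, 16, 26, 23, 87, 50, 82, 30, 27, 54, 24]
92 vs smaller child 9 at index 2, swap → [9, 11, 92, 15, 16, 26, 23, 87, 50, 82, 30, 27, 54, 24]
92 vs smaller child 23 at index 6, swap → [9, 11, 23, 15, 16, 26, 92, 87, 50, 82, 30, 27, 54, 24]
92 vs only child 24 at index 13, swap → [9, 11, 23, 15, 16, 26, 24, 87, 50, 82, 30, 27, 54, 92]

[9, 11, 23, 15, 16, 26, 24, 87, 50, 82, 30, 27, 54, 92]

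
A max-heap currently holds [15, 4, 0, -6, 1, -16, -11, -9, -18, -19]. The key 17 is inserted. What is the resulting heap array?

append 17 at index 10 → [15, 4, 0, -6, 1, -16, -11, -9, -18, -19, 17]
17 > parent 1 at index 4, swap → [15, 4, 0, -6, 17, -16, -11, -9, -18, -19, 1]
17 > parent 4 at index 1, swap → [15, 17, 0, -6, 4, -16, -11, -9, -18, -19, 1]
17 > parent 15 at index 0, swap → [17, 15, 0, -6, 4, -16, -11, -9, -18, -19, 1]

[17, 15, 0, -6, 4, -16, -11, -9, -18, -19, 1]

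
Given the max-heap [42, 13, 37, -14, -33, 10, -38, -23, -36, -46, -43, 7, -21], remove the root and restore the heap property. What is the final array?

remove root 42; move last element -21 to root → [-21, 13, 37, -14, -33, 10, -38, -23, -36, -46, -43, 7]
-21 vs larger child 37 at index 2, swap → [37, 13, -21, -14, -33, 10, -38, -23, -36, -46, -43, 7]
-21 vs larger child 10 at index 5, swap → [37, 13, 10, -14, -33, -21, -38, -23, -36, -46, -43, 7]
-21 vs only child 7 at index 11, swap → [37, 13, 10, -14, -33, 7, -38, -23, -36, -46, -43, -21]

[37, 13, 10, -14, -33, 7, -38, -23, -36, -46, -43, -21]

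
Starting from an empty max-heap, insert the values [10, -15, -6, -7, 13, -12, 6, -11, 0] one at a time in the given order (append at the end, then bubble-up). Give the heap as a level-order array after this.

[13, 10, 6, 0, -7, -12, -6, -15, -11]

Insert 10:
  append 10 at index 0 → [10] (no swap needed)
Insert -15:
  append -15 at index 1 → [10, -15] (no swap needed)
Insert -6:
  append -6 at index 2 → [10, -15, -6] (no swap needed)
Insert -7:
  append -7 at index 3 → [10, -15, -6, -7]
  -7 > parent -15 at index 1, swap → [10, -7, -6, -15]
Insert 13:
  append 13 at index 4 → [10, -7, -6, -15, 13]
  13 > parent -7 at index 1, swap → [10, 13, -6, -15, -7]
  13 > parent 10 at index 0, swap → [13, 10, -6, -15, -7]
Insert -12:
  append -12 at index 5 → [13, 10, -6, -15, -7, -12] (no swap needed)
Insert 6:
  append 6 at index 6 → [13, 10, -6, -15, -7, -12, 6]
  6 > parent -6 at index 2, swap → [13, 10, 6, -15, -7, -12, -6]
Insert -11:
  append -11 at index 7 → [13, 10, 6, -15, -7, -12, -6, -11]
  -11 > parent -15 at index 3, swap → [13, 10, 6, -11, -7, -12, -6, -15]
Insert 0:
  append 0 at index 8 → [13, 10, 6, -11, -7, -12, -6, -15, 0]
  0 > parent -11 at index 3, swap → [13, 10, 6, 0, -7, -12, -6, -15, -11]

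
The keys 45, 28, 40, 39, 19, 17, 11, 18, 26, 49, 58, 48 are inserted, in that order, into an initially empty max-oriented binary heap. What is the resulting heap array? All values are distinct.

Insert 45:
  append 45 at index 0 → [45] (no swap needed)
Insert 28:
  append 28 at index 1 → [45, 28] (no swap needed)
Insert 40:
  append 40 at index 2 → [45, 28, 40] (no swap needed)
Insert 39:
  append 39 at index 3 → [45, 28, 40, 39]
  39 > parent 28 at index 1, swap → [45, 39, 40, 28]
Insert 19:
  append 19 at index 4 → [45, 39, 40, 28, 19] (no swap needed)
Insert 17:
  append 17 at index 5 → [45, 39, 40, 28, 19, 17] (no swap needed)
Insert 11:
  append 11 at index 6 → [45, 39, 40, 28, 19, 17, 11] (no swap needed)
Insert 18:
  append 18 at index 7 → [45, 39, 40, 28, 19, 17, 11, 18] (no swap needed)
Insert 26:
  append 26 at index 8 → [45, 39, 40, 28, 19, 17, 11, 18, 26] (no swap needed)
Insert 49:
  append 49 at index 9 → [45, 39, 40, 28, 19, 17, 11, 18, 26, 49]
  49 > parent 19 at index 4, swap → [45, 39, 40, 28, 49, 17, 11, 18, 26, 19]
  49 > parent 39 at index 1, swap → [45, 49, 40, 28, 39, 17, 11, 18, 26, 19]
  49 > parent 45 at index 0, swap → [49, 45, 40, 28, 39, 17, 11, 18, 26, 19]
Insert 58:
  append 58 at index 10 → [49, 45, 40, 28, 39, 17, 11, 18, 26, 19, 58]
  58 > parent 39 at index 4, swap → [49, 45, 40, 28, 58, 17, 11, 18, 26, 19, 39]
  58 > parent 45 at index 1, swap → [49, 58, 40, 28, 45, 17, 11, 18, 26, 19, 39]
  58 > parent 49 at index 0, swap → [58, 49, 40, 28, 45, 17, 11, 18, 26, 19, 39]
Insert 48:
  append 48 at index 11 → [58, 49, 40, 28, 45, 17, 11, 18, 26, 19, 39, 48]
  48 > parent 17 at index 5, swap → [58, 49, 40, 28, 45, 48, 11, 18, 26, 19, 39, 17]
  48 > parent 40 at index 2, swap → [58, 49, 48, 28, 45, 40, 11, 18, 26, 19, 39, 17]

[58, 49, 48, 28, 45, 40, 11, 18, 26, 19, 39, 17]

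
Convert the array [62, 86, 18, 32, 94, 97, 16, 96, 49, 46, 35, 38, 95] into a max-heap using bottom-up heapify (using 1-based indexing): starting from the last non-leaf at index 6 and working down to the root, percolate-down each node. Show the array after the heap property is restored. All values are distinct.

sift down from index 6: already satisfies heap property
sift down from index 5: already satisfies heap property
sift down from index 4:
  32 vs larger child 96 at index 8, swap → [62, 86, 18, 96, 94, 97, 16, 32, 49, 46, 35, 38, 95]
sift down from index 3:
  18 vs larger child 97 at index 6, swap → [62, 86, 97, 96, 94, 18, 16, 32, 49, 46, 35, 38, 95]
  18 vs larger child 95 at index 13, swap → [62, 86, 97, 96, 94, 95, 16, 32, 49, 46, 35, 38, 18]
sift down from index 2:
  86 vs larger child 96 at index 4, swap → [62, 96, 97, 86, 94, 95, 16, 32, 49, 46, 35, 38, 18]
sift down from index 1:
  62 vs larger child 97 at index 3, swap → [97, 96, 62, 86, 94, 95, 16, 32, 49, 46, 35, 38, 18]
  62 vs larger child 95 at index 6, swap → [97, 96, 95, 86, 94, 62, 16, 32, 49, 46, 35, 38, 18]

[97, 96, 95, 86, 94, 62, 16, 32, 49, 46, 35, 38, 18]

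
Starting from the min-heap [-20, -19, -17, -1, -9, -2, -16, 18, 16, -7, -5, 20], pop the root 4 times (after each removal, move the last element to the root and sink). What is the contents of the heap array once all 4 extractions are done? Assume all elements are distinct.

extract-min #1 returns -20:
  remove root -20; move last element 20 to root → [20, -19, -17, -1, -9, -2, -16, 18, 16, -7, -5]
  20 vs smaller child -19 at index 1, swap → [-19, 20, -17, -1, -9, -2, -16, 18, 16, -7, -5]
  20 vs smaller child -9 at index 4, swap → [-19, -9, -17, -1, 20, -2, -16, 18, 16, -7, -5]
  20 vs smaller child -7 at index 9, swap → [-19, -9, -17, -1, -7, -2, -16, 18, 16, 20, -5]
extract-min #2 returns -19:
  remove root -19; move last element -5 to root → [-5, -9, -17, -1, -7, -2, -16, 18, 16, 20]
  -5 vs smaller child -17 at index 2, swap → [-17, -9, -5, -1, -7, -2, -16, 18, 16, 20]
  -5 vs smaller child -16 at index 6, swap → [-17, -9, -16, -1, -7, -2, -5, 18, 16, 20]
extract-min #3 returns -17:
  remove root -17; move last element 20 to root → [20, -9, -16, -1, -7, -2, -5, 18, 16]
  20 vs smaller child -16 at index 2, swap → [-16, -9, 20, -1, -7, -2, -5, 18, 16]
  20 vs smaller child -5 at index 6, swap → [-16, -9, -5, -1, -7, -2, 20, 18, 16]
extract-min #4 returns -16:
  remove root -16; move last element 16 to root → [16, -9, -5, -1, -7, -2, 20, 18]
  16 vs smaller child -9 at index 1, swap → [-9, 16, -5, -1, -7, -2, 20, 18]
  16 vs smaller child -7 at index 4, swap → [-9, -7, -5, -1, 16, -2, 20, 18]

[-9, -7, -5, -1, 16, -2, 20, 18]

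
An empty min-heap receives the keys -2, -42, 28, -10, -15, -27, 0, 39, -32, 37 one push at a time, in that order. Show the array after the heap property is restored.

[-42, -32, -27, -15, -10, 28, 0, 39, -2, 37]

Insert -2:
  append -2 at index 0 → [-2] (no swap needed)
Insert -42:
  append -42 at index 1 → [-2, -42]
  -42 < parent -2 at index 0, swap → [-42, -2]
Insert 28:
  append 28 at index 2 → [-42, -2, 28] (no swap needed)
Insert -10:
  append -10 at index 3 → [-42, -2, 28, -10]
  -10 < parent -2 at index 1, swap → [-42, -10, 28, -2]
Insert -15:
  append -15 at index 4 → [-42, -10, 28, -2, -15]
  -15 < parent -10 at index 1, swap → [-42, -15, 28, -2, -10]
Insert -27:
  append -27 at index 5 → [-42, -15, 28, -2, -10, -27]
  -27 < parent 28 at index 2, swap → [-42, -15, -27, -2, -10, 28]
Insert 0:
  append 0 at index 6 → [-42, -15, -27, -2, -10, 28, 0] (no swap needed)
Insert 39:
  append 39 at index 7 → [-42, -15, -27, -2, -10, 28, 0, 39] (no swap needed)
Insert -32:
  append -32 at index 8 → [-42, -15, -27, -2, -10, 28, 0, 39, -32]
  -32 < parent -2 at index 3, swap → [-42, -15, -27, -32, -10, 28, 0, 39, -2]
  -32 < parent -15 at index 1, swap → [-42, -32, -27, -15, -10, 28, 0, 39, -2]
Insert 37:
  append 37 at index 9 → [-42, -32, -27, -15, -10, 28, 0, 39, -2, 37] (no swap needed)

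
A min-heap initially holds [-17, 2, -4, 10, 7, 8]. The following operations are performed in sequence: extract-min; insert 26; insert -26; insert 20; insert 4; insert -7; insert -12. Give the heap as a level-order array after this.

[-26, -12, -4, 4, -7, 26, 8, 20, 10, 7, 2]

extract-min → returns -17:
  remove root -17; move last element 8 to root → [8, 2, -4, 10, 7]
  8 vs smaller child -4 at index 2, swap → [-4, 2, 8, 10, 7]
insert 26:
  append 26 at index 5 → [-4, 2, 8, 10, 7, 26] (no swap needed)
insert -26:
  append -26 at index 6 → [-4, 2, 8, 10, 7, 26, -26]
  -26 < parent 8 at index 2, swap → [-4, 2, -26, 10, 7, 26, 8]
  -26 < parent -4 at index 0, swap → [-26, 2, -4, 10, 7, 26, 8]
insert 20:
  append 20 at index 7 → [-26, 2, -4, 10, 7, 26, 8, 20] (no swap needed)
insert 4:
  append 4 at index 8 → [-26, 2, -4, 10, 7, 26, 8, 20, 4]
  4 < parent 10 at index 3, swap → [-26, 2, -4, 4, 7, 26, 8, 20, 10]
insert -7:
  append -7 at index 9 → [-26, 2, -4, 4, 7, 26, 8, 20, 10, -7]
  -7 < parent 7 at index 4, swap → [-26, 2, -4, 4, -7, 26, 8, 20, 10, 7]
  -7 < parent 2 at index 1, swap → [-26, -7, -4, 4, 2, 26, 8, 20, 10, 7]
insert -12:
  append -12 at index 10 → [-26, -7, -4, 4, 2, 26, 8, 20, 10, 7, -12]
  -12 < parent 2 at index 4, swap → [-26, -7, -4, 4, -12, 26, 8, 20, 10, 7, 2]
  -12 < parent -7 at index 1, swap → [-26, -12, -4, 4, -7, 26, 8, 20, 10, 7, 2]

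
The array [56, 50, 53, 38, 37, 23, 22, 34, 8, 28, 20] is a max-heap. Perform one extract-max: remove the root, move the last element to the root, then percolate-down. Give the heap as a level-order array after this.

[53, 50, 23, 38, 37, 20, 22, 34, 8, 28]

remove root 56; move last element 20 to root → [20, 50, 53, 38, 37, 23, 22, 34, 8, 28]
20 vs larger child 53 at index 2, swap → [53, 50, 20, 38, 37, 23, 22, 34, 8, 28]
20 vs larger child 23 at index 5, swap → [53, 50, 23, 38, 37, 20, 22, 34, 8, 28]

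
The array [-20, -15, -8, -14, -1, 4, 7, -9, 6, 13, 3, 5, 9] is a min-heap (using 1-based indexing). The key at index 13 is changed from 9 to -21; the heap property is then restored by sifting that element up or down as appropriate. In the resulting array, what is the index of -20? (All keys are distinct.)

set index 13 from 9 to -21 → [-20, -15, -8, -14, -1, 4, 7, -9, 6, 13, 3, 5, -21]
-21 < parent 4 at index 6, swap → [-20, -15, -8, -14, -1, -21, 7, -9, 6, 13, 3, 5, 4]
-21 < parent -8 at index 3, swap → [-20, -15, -21, -14, -1, -8, 7, -9, 6, 13, 3, 5, 4]
-21 < parent -20 at index 1, swap → [-21, -15, -20, -14, -1, -8, 7, -9, 6, 13, 3, 5, 4]
resulting array: [-21, -15, -20, -14, -1, -8, 7, -9, 6, 13, 3, 5, 4]

3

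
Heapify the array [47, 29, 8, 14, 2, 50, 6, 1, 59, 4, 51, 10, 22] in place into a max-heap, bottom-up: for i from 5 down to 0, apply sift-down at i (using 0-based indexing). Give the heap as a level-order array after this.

sift down from index 5: already satisfies heap property
sift down from index 4:
  2 vs larger child 51 at index 10, swap → [47, 29, 8, 14, 51, 50, 6, 1, 59, 4, 2, 10, 22]
sift down from index 3:
  14 vs larger child 59 at index 8, swap → [47, 29, 8, 59, 51, 50, 6, 1, 14, 4, 2, 10, 22]
sift down from index 2:
  8 vs larger child 50 at index 5, swap → [47, 29, 50, 59, 51, 8, 6, 1, 14, 4, 2, 10, 22]
  8 vs larger child 22 at index 12, swap → [47, 29, 50, 59, 51, 22, 6, 1, 14, 4, 2, 10, 8]
sift down from index 1:
  29 vs larger child 59 at index 3, swap → [47, 59, 50, 29, 51, 22, 6, 1, 14, 4, 2, 10, 8]
sift down from index 0:
  47 vs larger child 59 at index 1, swap → [59, 47, 50, 29, 51, 22, 6, 1, 14, 4, 2, 10, 8]
  47 vs larger child 51 at index 4, swap → [59, 51, 50, 29, 47, 22, 6, 1, 14, 4, 2, 10, 8]

[59, 51, 50, 29, 47, 22, 6, 1, 14, 4, 2, 10, 8]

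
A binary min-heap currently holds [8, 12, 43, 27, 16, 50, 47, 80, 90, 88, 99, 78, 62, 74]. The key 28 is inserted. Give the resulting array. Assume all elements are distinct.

[8, 12, 28, 27, 16, 50, 43, 80, 90, 88, 99, 78, 62, 74, 47]

append 28 at index 14 → [8, 12, 43, 27, 16, 50, 47, 80, 90, 88, 99, 78, 62, 74, 28]
28 < parent 47 at index 6, swap → [8, 12, 43, 27, 16, 50, 28, 80, 90, 88, 99, 78, 62, 74, 47]
28 < parent 43 at index 2, swap → [8, 12, 28, 27, 16, 50, 43, 80, 90, 88, 99, 78, 62, 74, 47]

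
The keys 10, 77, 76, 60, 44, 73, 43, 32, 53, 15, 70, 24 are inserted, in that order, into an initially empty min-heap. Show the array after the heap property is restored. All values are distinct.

Insert 10:
  append 10 at index 0 → [10] (no swap needed)
Insert 77:
  append 77 at index 1 → [10, 77] (no swap needed)
Insert 76:
  append 76 at index 2 → [10, 77, 76] (no swap needed)
Insert 60:
  append 60 at index 3 → [10, 77, 76, 60]
  60 < parent 77 at index 1, swap → [10, 60, 76, 77]
Insert 44:
  append 44 at index 4 → [10, 60, 76, 77, 44]
  44 < parent 60 at index 1, swap → [10, 44, 76, 77, 60]
Insert 73:
  append 73 at index 5 → [10, 44, 76, 77, 60, 73]
  73 < parent 76 at index 2, swap → [10, 44, 73, 77, 60, 76]
Insert 43:
  append 43 at index 6 → [10, 44, 73, 77, 60, 76, 43]
  43 < parent 73 at index 2, swap → [10, 44, 43, 77, 60, 76, 73]
Insert 32:
  append 32 at index 7 → [10, 44, 43, 77, 60, 76, 73, 32]
  32 < parent 77 at index 3, swap → [10, 44, 43, 32, 60, 76, 73, 77]
  32 < parent 44 at index 1, swap → [10, 32, 43, 44, 60, 76, 73, 77]
Insert 53:
  append 53 at index 8 → [10, 32, 43, 44, 60, 76, 73, 77, 53] (no swap needed)
Insert 15:
  append 15 at index 9 → [10, 32, 43, 44, 60, 76, 73, 77, 53, 15]
  15 < parent 60 at index 4, swap → [10, 32, 43, 44, 15, 76, 73, 77, 53, 60]
  15 < parent 32 at index 1, swap → [10, 15, 43, 44, 32, 76, 73, 77, 53, 60]
Insert 70:
  append 70 at index 10 → [10, 15, 43, 44, 32, 76, 73, 77, 53, 60, 70] (no swap needed)
Insert 24:
  append 24 at index 11 → [10, 15, 43, 44, 32, 76, 73, 77, 53, 60, 70, 24]
  24 < parent 76 at index 5, swap → [10, 15, 43, 44, 32, 24, 73, 77, 53, 60, 70, 76]
  24 < parent 43 at index 2, swap → [10, 15, 24, 44, 32, 43, 73, 77, 53, 60, 70, 76]

[10, 15, 24, 44, 32, 43, 73, 77, 53, 60, 70, 76]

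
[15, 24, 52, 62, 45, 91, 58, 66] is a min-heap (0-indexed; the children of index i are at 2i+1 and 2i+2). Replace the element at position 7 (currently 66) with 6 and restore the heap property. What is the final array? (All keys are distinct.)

set index 7 from 66 to 6 → [15, 24, 52, 62, 45, 91, 58, 6]
6 < parent 62 at index 3, swap → [15, 24, 52, 6, 45, 91, 58, 62]
6 < parent 24 at index 1, swap → [15, 6, 52, 24, 45, 91, 58, 62]
6 < parent 15 at index 0, swap → [6, 15, 52, 24, 45, 91, 58, 62]

[6, 15, 52, 24, 45, 91, 58, 62]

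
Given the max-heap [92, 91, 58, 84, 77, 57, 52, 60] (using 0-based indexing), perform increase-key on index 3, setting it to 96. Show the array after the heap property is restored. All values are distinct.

[96, 92, 58, 91, 77, 57, 52, 60]

set index 3 from 84 to 96 → [92, 91, 58, 96, 77, 57, 52, 60]
96 > parent 91 at index 1, swap → [92, 96, 58, 91, 77, 57, 52, 60]
96 > parent 92 at index 0, swap → [96, 92, 58, 91, 77, 57, 52, 60]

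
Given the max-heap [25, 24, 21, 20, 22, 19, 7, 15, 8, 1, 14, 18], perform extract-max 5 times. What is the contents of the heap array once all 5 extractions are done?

[19, 18, 14, 15, 8, 1, 7]

extract-max #1 returns 25:
  remove root 25; move last element 18 to root → [18, 24, 21, 20, 22, 19, 7, 15, 8, 1, 14]
  18 vs larger child 24 at index 1, swap → [24, 18, 21, 20, 22, 19, 7, 15, 8, 1, 14]
  18 vs larger child 22 at index 4, swap → [24, 22, 21, 20, 18, 19, 7, 15, 8, 1, 14]
extract-max #2 returns 24:
  remove root 24; move last element 14 to root → [14, 22, 21, 20, 18, 19, 7, 15, 8, 1]
  14 vs larger child 22 at index 1, swap → [22, 14, 21, 20, 18, 19, 7, 15, 8, 1]
  14 vs larger child 20 at index 3, swap → [22, 20, 21, 14, 18, 19, 7, 15, 8, 1]
  14 vs larger child 15 at index 7, swap → [22, 20, 21, 15, 18, 19, 7, 14, 8, 1]
extract-max #3 returns 22:
  remove root 22; move last element 1 to root → [1, 20, 21, 15, 18, 19, 7, 14, 8]
  1 vs larger child 21 at index 2, swap → [21, 20, 1, 15, 18, 19, 7, 14, 8]
  1 vs larger child 19 at index 5, swap → [21, 20, 19, 15, 18, 1, 7, 14, 8]
extract-max #4 returns 21:
  remove root 21; move last element 8 to root → [8, 20, 19, 15, 18, 1, 7, 14]
  8 vs larger child 20 at index 1, swap → [20, 8, 19, 15, 18, 1, 7, 14]
  8 vs larger child 18 at index 4, swap → [20, 18, 19, 15, 8, 1, 7, 14]
extract-max #5 returns 20:
  remove root 20; move last element 14 to root → [14, 18, 19, 15, 8, 1, 7]
  14 vs larger child 19 at index 2, swap → [19, 18, 14, 15, 8, 1, 7]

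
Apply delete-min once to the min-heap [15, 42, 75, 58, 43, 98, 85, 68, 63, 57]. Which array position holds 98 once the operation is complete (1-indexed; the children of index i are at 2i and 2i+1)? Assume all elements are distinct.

remove root 15; move last element 57 to root → [57, 42, 75, 58, 43, 98, 85, 68, 63]
57 vs smaller child 42 at index 2, swap → [42, 57, 75, 58, 43, 98, 85, 68, 63]
57 vs smaller child 43 at index 5, swap → [42, 43, 75, 58, 57, 98, 85, 68, 63]
resulting array: [42, 43, 75, 58, 57, 98, 85, 68, 63]

6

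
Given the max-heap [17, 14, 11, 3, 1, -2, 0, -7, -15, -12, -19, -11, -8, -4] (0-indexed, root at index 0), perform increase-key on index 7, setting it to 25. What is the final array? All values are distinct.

set index 7 from -7 to 25 → [17, 14, 11, 3, 1, -2, 0, 25, -15, -12, -19, -11, -8, -4]
25 > parent 3 at index 3, swap → [17, 14, 11, 25, 1, -2, 0, 3, -15, -12, -19, -11, -8, -4]
25 > parent 14 at index 1, swap → [17, 25, 11, 14, 1, -2, 0, 3, -15, -12, -19, -11, -8, -4]
25 > parent 17 at index 0, swap → [25, 17, 11, 14, 1, -2, 0, 3, -15, -12, -19, -11, -8, -4]

[25, 17, 11, 14, 1, -2, 0, 3, -15, -12, -19, -11, -8, -4]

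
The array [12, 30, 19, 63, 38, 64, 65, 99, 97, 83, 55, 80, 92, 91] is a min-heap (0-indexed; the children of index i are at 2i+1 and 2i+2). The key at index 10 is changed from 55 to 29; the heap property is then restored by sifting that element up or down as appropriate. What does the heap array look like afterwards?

[12, 29, 19, 63, 30, 64, 65, 99, 97, 83, 38, 80, 92, 91]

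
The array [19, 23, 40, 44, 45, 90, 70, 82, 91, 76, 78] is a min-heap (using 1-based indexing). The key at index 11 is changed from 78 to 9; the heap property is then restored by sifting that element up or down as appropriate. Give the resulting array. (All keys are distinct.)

set index 11 from 78 to 9 → [19, 23, 40, 44, 45, 90, 70, 82, 91, 76, 9]
9 < parent 45 at index 5, swap → [19, 23, 40, 44, 9, 90, 70, 82, 91, 76, 45]
9 < parent 23 at index 2, swap → [19, 9, 40, 44, 23, 90, 70, 82, 91, 76, 45]
9 < parent 19 at index 1, swap → [9, 19, 40, 44, 23, 90, 70, 82, 91, 76, 45]

[9, 19, 40, 44, 23, 90, 70, 82, 91, 76, 45]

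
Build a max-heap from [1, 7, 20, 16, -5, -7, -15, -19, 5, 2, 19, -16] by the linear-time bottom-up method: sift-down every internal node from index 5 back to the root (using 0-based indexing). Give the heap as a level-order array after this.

sift down from index 5: already satisfies heap property
sift down from index 4:
  -5 vs larger child 19 at index 10, swap → [1, 7, 20, 16, 19, -7, -15, -19, 5, 2, -5, -16]
sift down from index 3: already satisfies heap property
sift down from index 2: already satisfies heap property
sift down from index 1:
  7 vs larger child 19 at index 4, swap → [1, 19, 20, 16, 7, -7, -15, -19, 5, 2, -5, -16]
sift down from index 0:
  1 vs larger child 20 at index 2, swap → [20, 19, 1, 16, 7, -7, -15, -19, 5, 2, -5, -16]

[20, 19, 1, 16, 7, -7, -15, -19, 5, 2, -5, -16]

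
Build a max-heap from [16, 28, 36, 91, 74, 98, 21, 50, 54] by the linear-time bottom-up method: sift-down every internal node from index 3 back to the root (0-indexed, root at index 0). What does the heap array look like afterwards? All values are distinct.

[98, 91, 36, 54, 74, 16, 21, 50, 28]

sift down from index 3: already satisfies heap property
sift down from index 2:
  36 vs larger child 98 at index 5, swap → [16, 28, 98, 91, 74, 36, 21, 50, 54]
sift down from index 1:
  28 vs larger child 91 at index 3, swap → [16, 91, 98, 28, 74, 36, 21, 50, 54]
  28 vs larger child 54 at index 8, swap → [16, 91, 98, 54, 74, 36, 21, 50, 28]
sift down from index 0:
  16 vs larger child 98 at index 2, swap → [98, 91, 16, 54, 74, 36, 21, 50, 28]
  16 vs larger child 36 at index 5, swap → [98, 91, 36, 54, 74, 16, 21, 50, 28]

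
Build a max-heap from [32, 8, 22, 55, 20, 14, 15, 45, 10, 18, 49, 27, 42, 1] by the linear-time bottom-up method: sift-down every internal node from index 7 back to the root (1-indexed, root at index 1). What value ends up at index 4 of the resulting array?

45

sift down from index 7: already satisfies heap property
sift down from index 6:
  14 vs larger child 42 at index 13, swap → [32, 8, 22, 55, 20, 42, 15, 45, 10, 18, 49, 27, 14, 1]
sift down from index 5:
  20 vs larger child 49 at index 11, swap → [32, 8, 22, 55, 49, 42, 15, 45, 10, 18, 20, 27, 14, 1]
sift down from index 4: already satisfies heap property
sift down from index 3:
  22 vs larger child 42 at index 6, swap → [32, 8, 42, 55, 49, 22, 15, 45, 10, 18, 20, 27, 14, 1]
  22 vs larger child 27 at index 12, swap → [32, 8, 42, 55, 49, 27, 15, 45, 10, 18, 20, 22, 14, 1]
sift down from index 2:
  8 vs larger child 55 at index 4, swap → [32, 55, 42, 8, 49, 27, 15, 45, 10, 18, 20, 22, 14, 1]
  8 vs larger child 45 at index 8, swap → [32, 55, 42, 45, 49, 27, 15, 8, 10, 18, 20, 22, 14, 1]
sift down from index 1:
  32 vs larger child 55 at index 2, swap → [55, 32, 42, 45, 49, 27, 15, 8, 10, 18, 20, 22, 14, 1]
  32 vs larger child 49 at index 5, swap → [55, 49, 42, 45, 32, 27, 15, 8, 10, 18, 20, 22, 14, 1]
resulting array: [55, 49, 42, 45, 32, 27, 15, 8, 10, 18, 20, 22, 14, 1]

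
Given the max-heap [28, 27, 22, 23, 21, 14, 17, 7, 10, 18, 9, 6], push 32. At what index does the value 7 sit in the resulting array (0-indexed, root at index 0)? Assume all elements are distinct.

7

append 32 at index 12 → [28, 27, 22, 23, 21, 14, 17, 7, 10, 18, 9, 6, 32]
32 > parent 14 at index 5, swap → [28, 27, 22, 23, 21, 32, 17, 7, 10, 18, 9, 6, 14]
32 > parent 22 at index 2, swap → [28, 27, 32, 23, 21, 22, 17, 7, 10, 18, 9, 6, 14]
32 > parent 28 at index 0, swap → [32, 27, 28, 23, 21, 22, 17, 7, 10, 18, 9, 6, 14]
resulting array: [32, 27, 28, 23, 21, 22, 17, 7, 10, 18, 9, 6, 14]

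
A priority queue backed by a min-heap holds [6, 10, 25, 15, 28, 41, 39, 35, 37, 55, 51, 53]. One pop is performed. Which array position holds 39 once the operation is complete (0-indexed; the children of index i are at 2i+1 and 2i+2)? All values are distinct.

6

remove root 6; move last element 53 to root → [53, 10, 25, 15, 28, 41, 39, 35, 37, 55, 51]
53 vs smaller child 10 at index 1, swap → [10, 53, 25, 15, 28, 41, 39, 35, 37, 55, 51]
53 vs smaller child 15 at index 3, swap → [10, 15, 25, 53, 28, 41, 39, 35, 37, 55, 51]
53 vs smaller child 35 at index 7, swap → [10, 15, 25, 35, 28, 41, 39, 53, 37, 55, 51]
resulting array: [10, 15, 25, 35, 28, 41, 39, 53, 37, 55, 51]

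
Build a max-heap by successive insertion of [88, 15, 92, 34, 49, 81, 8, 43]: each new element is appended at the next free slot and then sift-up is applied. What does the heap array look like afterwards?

Insert 88:
  append 88 at index 0 → [88] (no swap needed)
Insert 15:
  append 15 at index 1 → [88, 15] (no swap needed)
Insert 92:
  append 92 at index 2 → [88, 15, 92]
  92 > parent 88 at index 0, swap → [92, 15, 88]
Insert 34:
  append 34 at index 3 → [92, 15, 88, 34]
  34 > parent 15 at index 1, swap → [92, 34, 88, 15]
Insert 49:
  append 49 at index 4 → [92, 34, 88, 15, 49]
  49 > parent 34 at index 1, swap → [92, 49, 88, 15, 34]
Insert 81:
  append 81 at index 5 → [92, 49, 88, 15, 34, 81] (no swap needed)
Insert 8:
  append 8 at index 6 → [92, 49, 88, 15, 34, 81, 8] (no swap needed)
Insert 43:
  append 43 at index 7 → [92, 49, 88, 15, 34, 81, 8, 43]
  43 > parent 15 at index 3, swap → [92, 49, 88, 43, 34, 81, 8, 15]

[92, 49, 88, 43, 34, 81, 8, 15]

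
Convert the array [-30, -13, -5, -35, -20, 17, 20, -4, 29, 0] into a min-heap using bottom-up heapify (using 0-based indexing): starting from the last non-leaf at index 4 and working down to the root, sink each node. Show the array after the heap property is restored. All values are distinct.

[-35, -30, -5, -13, -20, 17, 20, -4, 29, 0]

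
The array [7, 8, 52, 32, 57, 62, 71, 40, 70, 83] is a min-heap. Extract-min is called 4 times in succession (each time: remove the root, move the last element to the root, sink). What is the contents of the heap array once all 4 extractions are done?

extract-min #1 returns 7:
  remove root 7; move last element 83 to root → [83, 8, 52, 32, 57, 62, 71, 40, 70]
  83 vs smaller child 8 at index 1, swap → [8, 83, 52, 32, 57, 62, 71, 40, 70]
  83 vs smaller child 32 at index 3, swap → [8, 32, 52, 83, 57, 62, 71, 40, 70]
  83 vs smaller child 40 at index 7, swap → [8, 32, 52, 40, 57, 62, 71, 83, 70]
extract-min #2 returns 8:
  remove root 8; move last element 70 to root → [70, 32, 52, 40, 57, 62, 71, 83]
  70 vs smaller child 32 at index 1, swap → [32, 70, 52, 40, 57, 62, 71, 83]
  70 vs smaller child 40 at index 3, swap → [32, 40, 52, 70, 57, 62, 71, 83]
extract-min #3 returns 32:
  remove root 32; move last element 83 to root → [83, 40, 52, 70, 57, 62, 71]
  83 vs smaller child 40 at index 1, swap → [40, 83, 52, 70, 57, 62, 71]
  83 vs smaller child 57 at index 4, swap → [40, 57, 52, 70, 83, 62, 71]
extract-min #4 returns 40:
  remove root 40; move last element 71 to root → [71, 57, 52, 70, 83, 62]
  71 vs smaller child 52 at index 2, swap → [52, 57, 71, 70, 83, 62]
  71 vs only child 62 at index 5, swap → [52, 57, 62, 70, 83, 71]

[52, 57, 62, 70, 83, 71]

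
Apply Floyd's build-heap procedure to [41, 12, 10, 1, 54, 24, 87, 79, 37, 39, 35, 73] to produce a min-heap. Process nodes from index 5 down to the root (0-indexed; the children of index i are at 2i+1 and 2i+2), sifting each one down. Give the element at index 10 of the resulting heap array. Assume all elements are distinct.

54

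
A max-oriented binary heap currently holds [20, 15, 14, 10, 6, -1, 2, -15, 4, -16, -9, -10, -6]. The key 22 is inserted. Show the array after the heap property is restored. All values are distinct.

[22, 15, 20, 10, 6, -1, 14, -15, 4, -16, -9, -10, -6, 2]

append 22 at index 13 → [20, 15, 14, 10, 6, -1, 2, -15, 4, -16, -9, -10, -6, 22]
22 > parent 2 at index 6, swap → [20, 15, 14, 10, 6, -1, 22, -15, 4, -16, -9, -10, -6, 2]
22 > parent 14 at index 2, swap → [20, 15, 22, 10, 6, -1, 14, -15, 4, -16, -9, -10, -6, 2]
22 > parent 20 at index 0, swap → [22, 15, 20, 10, 6, -1, 14, -15, 4, -16, -9, -10, -6, 2]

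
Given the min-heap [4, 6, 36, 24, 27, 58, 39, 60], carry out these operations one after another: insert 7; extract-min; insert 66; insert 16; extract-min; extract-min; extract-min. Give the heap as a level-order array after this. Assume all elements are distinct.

insert 7:
  append 7 at index 8 → [4, 6, 36, 24, 27, 58, 39, 60, 7]
  7 < parent 24 at index 3, swap → [4, 6, 36, 7, 27, 58, 39, 60, 24]
extract-min → returns 4:
  remove root 4; move last element 24 to root → [24, 6, 36, 7, 27, 58, 39, 60]
  24 vs smaller child 6 at index 1, swap → [6, 24, 36, 7, 27, 58, 39, 60]
  24 vs smaller child 7 at index 3, swap → [6, 7, 36, 24, 27, 58, 39, 60]
insert 66:
  append 66 at index 8 → [6, 7, 36, 24, 27, 58, 39, 60, 66] (no swap needed)
insert 16:
  append 16 at index 9 → [6, 7, 36, 24, 27, 58, 39, 60, 66, 16]
  16 < parent 27 at index 4, swap → [6, 7, 36, 24, 16, 58, 39, 60, 66, 27]
extract-min → returns 6:
  remove root 6; move last element 27 to root → [27, 7, 36, 24, 16, 58, 39, 60, 66]
  27 vs smaller child 7 at index 1, swap → [7, 27, 36, 24, 16, 58, 39, 60, 66]
  27 vs smaller child 16 at index 4, swap → [7, 16, 36, 24, 27, 58, 39, 60, 66]
extract-min → returns 7:
  remove root 7; move last element 66 to root → [66, 16, 36, 24, 27, 58, 39, 60]
  66 vs smaller child 16 at index 1, swap → [16, 66, 36, 24, 27, 58, 39, 60]
  66 vs smaller child 24 at index 3, swap → [16, 24, 36, 66, 27, 58, 39, 60]
  66 vs only child 60 at index 7, swap → [16, 24, 36, 60, 27, 58, 39, 66]
extract-min → returns 16:
  remove root 16; move last element 66 to root → [66, 24, 36, 60, 27, 58, 39]
  66 vs smaller child 24 at index 1, swap → [24, 66, 36, 60, 27, 58, 39]
  66 vs smaller child 27 at index 4, swap → [24, 27, 36, 60, 66, 58, 39]

[24, 27, 36, 60, 66, 58, 39]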